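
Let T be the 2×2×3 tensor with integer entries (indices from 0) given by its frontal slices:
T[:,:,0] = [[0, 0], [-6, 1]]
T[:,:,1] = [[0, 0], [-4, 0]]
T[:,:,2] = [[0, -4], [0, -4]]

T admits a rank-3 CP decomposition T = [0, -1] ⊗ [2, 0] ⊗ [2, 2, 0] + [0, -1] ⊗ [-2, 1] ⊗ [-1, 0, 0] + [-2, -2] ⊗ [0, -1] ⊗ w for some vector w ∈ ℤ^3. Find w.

Subtract the known terms from T to get the rank-1 residual R = [-2, -2] ⊗ [0, -1] ⊗ w, so R[i,j,k] = a[i]·b[j]·w[k]. Pick indices with nonzero a[0]·b[1] = (-2)·(-1) = 2. Only the fibre through (0,1,·) is needed: R[0,1,:] = T[0,1,:] − Σₗ aₗ[0]bₗ[1]cₗ = [0, 0, -4] − (0)·(0)·[2, 2, 0] − (0)·(1)·[-1, 0, 0] = [0, 0, -4]. Then w[k] = R[0,1,k] / 2 for each k, giving w = [0, 0, -4] / 2 = [0, 0, -2].

w = [0, 0, -2]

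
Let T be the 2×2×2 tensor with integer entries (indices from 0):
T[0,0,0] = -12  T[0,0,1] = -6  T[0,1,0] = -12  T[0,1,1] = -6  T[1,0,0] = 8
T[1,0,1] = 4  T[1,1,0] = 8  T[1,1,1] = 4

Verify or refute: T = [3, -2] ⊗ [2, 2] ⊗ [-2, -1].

Reconstruct entrywise from the claimed factors. For example, T[1,1,0] = 8 and Σₗ aₗ[1]bₗ[1]cₗ[0] = (-2)·(2)·(-2) = 8; checking all 8 entries, every one matches. The claim holds.

Yes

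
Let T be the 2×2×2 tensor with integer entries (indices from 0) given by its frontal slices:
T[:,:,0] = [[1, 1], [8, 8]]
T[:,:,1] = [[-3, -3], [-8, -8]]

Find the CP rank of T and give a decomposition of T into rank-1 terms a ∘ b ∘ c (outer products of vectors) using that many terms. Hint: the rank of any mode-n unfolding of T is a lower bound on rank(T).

Lower bound: in the mode-1 unfolding of T (rows indexed by i, columns by (j,k)) the 2×2 minor on rows i ∈ {0, 1}, columns (j,k) ∈ {(0,0), (0,1)} is det [[1, -3], [8, -8]] = 16 ≠ 0, so that unfolding has rank ≥ 2 and hence rank(T) ≥ 2 (CP rank is at least every unfolding rank, though it can be larger).
Upper bound: T[:,j,:] = b[j]·M for every slice, with b = [1, 1] and M = [[1, -3], [8, -8]] (rows i, columns k).
Splitting M by its rows (i = 0, 1), M = [1, 0][1, -3]ᵀ + [0, 1][8, -8]ᵀ.
Hence T = [1, 0] ∘ [1, 1] ∘ [1, -3] + [0, 1] ∘ [1, 1] ∘ [8, -8], so rank(T) ≤ 2.
These bounds meet, so rank(T) = 2.

rank(T) = 2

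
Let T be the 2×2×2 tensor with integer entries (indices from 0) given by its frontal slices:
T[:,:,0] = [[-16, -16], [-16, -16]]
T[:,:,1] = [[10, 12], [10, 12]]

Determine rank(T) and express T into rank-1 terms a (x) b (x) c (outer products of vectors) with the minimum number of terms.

rank(T) = 2

Lower bound: the mode-3 unfolding of T (rows indexed by k, columns by (i,j) = (0,0), (0,1), (1,0), (1,1)) is [[-16, -16, -16, -16], [10, 12, 10, 12]].
There the 2×2 minor on rows k ∈ {0, 1}, columns (i,j) ∈ {(0,0), (0,1)} is det [[-16, -16], [10, 12]] = -32 ≠ 0, so this unfolding has rank ≥ 2; CP rank is at least every unfolding rank, so rank(T) ≥ 2. (Unfolding ranks only ever bound the CP rank from below — rank(T) can be strictly larger than all of them — so the matching upper bound has to come from an explicit 2-term decomposition.)
Upper bound — finding two terms. Every mode-1 slice of T is a multiple of one matrix: T[i,:,:] = a[i]·M with a = [1, 1] and M = [[-16, 10], [-16, 12]] (rows indexed by j, columns by k). So it suffices to write M as a sum of two rank-1 matrices.
Splitting M by its rows (j = 0, 1), M = [1, 0][-16, 10]ᵀ + [0, 1][-16, 12]ᵀ.
Hence T = [1, 1] (x) [1, 0] (x) [-16, 10] + [1, 1] (x) [0, 1] (x) [-16, 12], so rank(T) ≤ 2.
These bounds meet, so rank(T) = 2.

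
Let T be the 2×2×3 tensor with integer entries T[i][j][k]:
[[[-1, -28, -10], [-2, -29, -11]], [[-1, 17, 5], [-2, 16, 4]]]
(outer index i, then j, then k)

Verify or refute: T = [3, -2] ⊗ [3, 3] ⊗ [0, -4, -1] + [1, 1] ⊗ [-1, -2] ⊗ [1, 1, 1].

No

Reconstruct entry (0,0,1) from the claimed factors: Σₗ aₗ[0]bₗ[0]cₗ[1] = (3)·(3)·(-4) + (1)·(-1)·(1) = -37, but T[0,0,1] = -28. The claim is false.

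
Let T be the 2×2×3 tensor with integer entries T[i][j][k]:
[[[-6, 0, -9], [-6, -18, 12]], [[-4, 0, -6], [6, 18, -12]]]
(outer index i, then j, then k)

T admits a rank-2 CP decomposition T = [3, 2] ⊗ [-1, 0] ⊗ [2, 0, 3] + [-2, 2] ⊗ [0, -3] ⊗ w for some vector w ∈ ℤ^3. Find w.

w = [-1, -3, 2]

Subtract the known terms from T to get the rank-1 residual R = [-2, 2] ⊗ [0, -3] ⊗ w, so R[i,j,k] = a[i]·b[j]·w[k]. Pick indices with nonzero a[0]·b[1] = (-2)·(-3) = 6. Only the fibre through (0,1,·) is needed: R[0,1,:] = T[0,1,:] − Σₗ aₗ[0]bₗ[1]cₗ = [-6, -18, 12] − (3)·(0)·[2, 0, 3] = [-6, -18, 12]. Then w[k] = R[0,1,k] / 6 for each k, giving w = [-6, -18, 12] / 6 = [-1, -3, 2].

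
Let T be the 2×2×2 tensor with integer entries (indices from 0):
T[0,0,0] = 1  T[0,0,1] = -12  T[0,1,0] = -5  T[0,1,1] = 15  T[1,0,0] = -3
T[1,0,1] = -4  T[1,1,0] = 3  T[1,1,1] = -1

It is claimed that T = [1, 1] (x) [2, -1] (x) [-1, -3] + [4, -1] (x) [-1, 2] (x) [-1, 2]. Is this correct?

Reconstruct entry (0,0,0) from the claimed factors: Σₗ aₗ[0]bₗ[0]cₗ[0] = (1)·(2)·(-1) + (4)·(-1)·(-1) = 2, but T[0,0,0] = 1. The claim is false.

No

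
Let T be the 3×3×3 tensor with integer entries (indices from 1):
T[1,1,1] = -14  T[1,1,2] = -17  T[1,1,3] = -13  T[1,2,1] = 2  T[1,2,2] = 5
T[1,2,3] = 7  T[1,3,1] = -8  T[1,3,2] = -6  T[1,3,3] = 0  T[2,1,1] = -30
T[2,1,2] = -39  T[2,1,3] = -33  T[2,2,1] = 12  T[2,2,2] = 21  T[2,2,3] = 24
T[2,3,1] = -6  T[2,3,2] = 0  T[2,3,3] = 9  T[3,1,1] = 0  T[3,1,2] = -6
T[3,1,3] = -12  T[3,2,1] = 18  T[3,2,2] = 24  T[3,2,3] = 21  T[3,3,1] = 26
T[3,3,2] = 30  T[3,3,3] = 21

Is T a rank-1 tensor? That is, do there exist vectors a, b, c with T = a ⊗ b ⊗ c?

No

The mode-2 unfolding of T (rows indexed by j, columns by (i,k) = (1,1), (1,2), (1,3), (2,1), (2,2), (2,3), (3,1), (3,2), (3,3)) is [[-14, -17, -13, -30, -39, -33, 0, -6, -12], [2, 5, 7, 12, 21, 24, 18, 24, 21], [-8, -6, 0, -6, 0, 9, 26, 30, 21]].
There the 2×2 minor on rows j ∈ {1, 2}, columns (i,k) ∈ {(1,1), (1,2)} is det [[-14, -17], [2, 5]] = -36 ≠ 0, so this unfolding has rank ≥ 2; CP rank is at least every unfolding rank, so rank(T) ≥ 2.
In particular rank(T) ≥ 2 > 1, so T is not rank-1.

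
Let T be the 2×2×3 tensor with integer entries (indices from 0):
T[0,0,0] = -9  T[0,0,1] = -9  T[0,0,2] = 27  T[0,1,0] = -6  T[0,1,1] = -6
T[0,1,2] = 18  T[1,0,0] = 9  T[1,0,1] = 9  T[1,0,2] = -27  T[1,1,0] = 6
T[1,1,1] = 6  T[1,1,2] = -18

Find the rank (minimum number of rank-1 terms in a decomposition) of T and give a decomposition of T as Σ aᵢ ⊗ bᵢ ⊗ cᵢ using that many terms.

rank(T) = 1

Lower bound: T ≠ 0 (e.g. T[0,0,0] = -9), so rank(T) ≥ 1.
Upper bound: if T = a ⊗ b ⊗ c then every fibre of T is a multiple of the corresponding factor, so read the factors off the fibres through the nonzero entry T[0,0,0] = -9.
The mode-1 fibre T[:,0,0] = [-9, 9] gives a = [1, -1] (primitive direction); the mode-2 fibre T[0,:,0] = [-9, -6] gives b = [3, 2]; then c[k] = T[0,0,k] / (a[0]·b[0]) = [-9, -9, 27] / 3 = [-3, -3, 9].
Expanding [1, -1] ⊗ [3, 2] ⊗ [-3, -3, 9] reproduces all 12 entries of T, so T = [1, -1] ⊗ [3, 2] ⊗ [-3, -3, 9] and rank(T) ≤ 1.
These bounds meet, so rank(T) = 1.
Check entry T[1,1,0] = 6: (-1)·(2)·(-3) = 6.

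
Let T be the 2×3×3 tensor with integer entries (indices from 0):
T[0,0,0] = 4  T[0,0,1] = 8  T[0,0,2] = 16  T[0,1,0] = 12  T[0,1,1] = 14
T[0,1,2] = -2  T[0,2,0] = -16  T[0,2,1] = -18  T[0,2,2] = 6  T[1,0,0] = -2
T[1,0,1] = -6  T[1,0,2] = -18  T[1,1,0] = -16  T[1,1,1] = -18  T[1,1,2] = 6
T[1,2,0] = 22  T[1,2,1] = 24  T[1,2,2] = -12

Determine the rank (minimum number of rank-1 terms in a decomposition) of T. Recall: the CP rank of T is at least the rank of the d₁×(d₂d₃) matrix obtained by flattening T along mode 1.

Lower bound: the mode-2 unfolding of T (rows indexed by j, columns by (i,k) = (0,0), (0,1), (0,2), (1,0), (1,1), (1,2)) is [[4, 8, 16, -2, -6, -18], [12, 14, -2, -16, -18, 6], [-16, -18, 6, 22, 24, -12]].
There the 2×2 minor on rows j ∈ {0, 1}, columns (i,k) ∈ {(0,0), (0,1)} is det [[4, 8], [12, 14]] = -40 ≠ 0, so this unfolding has rank ≥ 2; CP rank is at least every unfolding rank, so rank(T) ≥ 2. (This is only a lower bound: in general the CP rank may exceed every unfolding rank, so we still need to exhibit 2 rank-1 terms summing to T.)
Upper bound — finding two terms. Write S_k = T[:,:,k] for the frontal slices: S₀ = [[4, 12, -16], [-2, -16, 22]], S₁ = [[8, 14, -18], [-6, -18, 24]], S₂ = [[16, -2, 6], [-18, 6, -12]].
If T = a₁ ⊗ b₁ ⊗ c₁ + a₂ ⊗ b₂ ⊗ c₂ then each S_k = c₁[k]·a₁b₁ᵀ + c₂[k]·a₂b₂ᵀ. S₀ and S₁ are linearly independent, so a₁b₁ᵀ and a₂b₂ᵀ must span the same plane of matrices: they are the rank-1 matrices of the form x·S₀ + y·S₁.
The 2×2 minor of x·S₀ + y·S₁ on rows {0,1}, columns {0,1} is −40·x² − 100·xy − 60·y² = (-20)·(2·x + 3·y)(x + y), vanishing at (x:y) = (3:-2) and (1:-1).
M₁ = 3·S₀ − 2·S₁ = [[-4, 8, -12], [6, -12, 18]] = (-2)·[2, -3][1, -2, 3]ᵀ and M₂ = S₀ − S₁ = [[-4, -2, 2], [4, 2, -2]] = (-2)·[1, -1][2, 1, -1]ᵀ, so take a₁ = [2, -3], b₁ = [1, -2, 3], a₂ = [1, -1], b₂ = [2, 1, -1].
Each slice is an integer combination of E₁ = a₁b₁ᵀ and E₂ = a₂b₂ᵀ: S₀ = −2·E₁ + 4·E₂, S₁ = −2·E₁ + 6·E₂, S₂ = 2·E₁ + 6·E₂; reading off coefficients, c₁ = [-2, -2, 2] and c₂ = [4, 6, 6].
Hence T = [2, -3] ⊗ [1, -2, 3] ⊗ [-2, -2, 2] + [1, -1] ⊗ [2, 1, -1] ⊗ [4, 6, 6], so rank(T) ≤ 2.
These bounds meet, so rank(T) = 2.

2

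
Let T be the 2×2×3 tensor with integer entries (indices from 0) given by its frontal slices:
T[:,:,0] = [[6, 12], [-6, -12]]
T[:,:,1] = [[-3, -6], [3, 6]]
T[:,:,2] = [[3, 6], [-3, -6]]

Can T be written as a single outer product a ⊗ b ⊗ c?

The mode-1 fibre T[:,0,0] = [6, -6] gives a = (1, -1) (primitive direction); the mode-2 fibre T[0,:,0] = [6, 12] gives b = (1, 2); then c[k] = T[0,0,k] / (a[0]·b[0]) = [6, -3, 3] / 1 = (6, -3, 3).
Expanding (1, -1) ⊗ (1, 2) ⊗ (6, -3, 3) reproduces all 12 entries of T, so T = (1, -1) ⊗ (1, 2) ⊗ (6, -3, 3) and rank(T) ≤ 1.
Equivalently every frontal slice T[:,:,k] is c[k] times the rank-1 matrix (1, -1) ⊗ (1, 2). So T has rank 1 (it is nonzero).

Yes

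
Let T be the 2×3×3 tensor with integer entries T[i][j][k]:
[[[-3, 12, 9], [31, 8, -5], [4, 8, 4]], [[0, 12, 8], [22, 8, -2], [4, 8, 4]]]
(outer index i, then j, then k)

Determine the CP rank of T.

Lower bound: the mode-2 unfolding of T (rows indexed by j, columns by (i,k) = (0,0), (0,1), (0,2), (1,0), (1,1), (1,2)) is [[-3, 12, 9, 0, 12, 8], [31, 8, -5, 22, 8, -2], [4, 8, 4, 4, 8, 4]].
There the 2×2 minor on rows j ∈ {0, 1}, columns (i,k) ∈ {(0,0), (0,1)} is det [[-3, 12], [31, 8]] = -396 ≠ 0, so this unfolding has rank ≥ 2; CP rank is at least every unfolding rank, so rank(T) ≥ 2. (This is only a lower bound: in general the CP rank may exceed every unfolding rank, so we still need to exhibit 2 rank-1 terms summing to T.)
Upper bound — finding two terms. Write S_k = T[:,:,k] for the frontal slices: S₀ = [[-3, 31, 4], [0, 22, 4]], S₁ = [[12, 8, 8], [12, 8, 8]], S₂ = [[9, -5, 4], [8, -2, 4]].
If T = a₁ ⊗ b₁ ⊗ c₁ + a₂ ⊗ b₂ ⊗ c₂ then each S_k = c₁[k]·a₁b₁ᵀ + c₂[k]·a₂b₂ᵀ. S₀ and S₁ are linearly independent, so a₁b₁ᵀ and a₂b₂ᵀ must span the same plane of matrices: they are the rank-1 matrices of the form x·S₀ + y·S₁.
The 2×2 minor of x·S₀ + y·S₁ on rows {0,1}, columns {0,1} is −66·x² − 132·xy = (-66)·(x + 2·y)(x), vanishing at (x:y) = (2:-1) and (0:1).
M₁ = 2·S₀ − S₁ = [[-18, 54, 0], [-12, 36, 0]] = (-6)·(3, 2)(1, -3, 0)ᵀ and M₂ = S₁ = [[12, 8, 8], [12, 8, 8]] = 4·(1, 1)(3, 2, 2)ᵀ, so take a₁ = (3, 2), b₁ = (1, -3, 0), a₂ = (1, 1), b₂ = (3, 2, 2).
Each slice is an integer combination of E₁ = a₁b₁ᵀ and E₂ = a₂b₂ᵀ: S₀ = −3·E₁ + 2·E₂, S₁ = 4·E₂, S₂ = E₁ + 2·E₂; reading off coefficients, c₁ = (-3, 0, 1) and c₂ = (2, 4, 2).
Hence T = (3, 2) ⊗ (1, -3, 0) ⊗ (-3, 0, 1) + (1, 1) ⊗ (3, 2, 2) ⊗ (2, 4, 2), so rank(T) ≤ 2.
These bounds meet, so rank(T) = 2.

2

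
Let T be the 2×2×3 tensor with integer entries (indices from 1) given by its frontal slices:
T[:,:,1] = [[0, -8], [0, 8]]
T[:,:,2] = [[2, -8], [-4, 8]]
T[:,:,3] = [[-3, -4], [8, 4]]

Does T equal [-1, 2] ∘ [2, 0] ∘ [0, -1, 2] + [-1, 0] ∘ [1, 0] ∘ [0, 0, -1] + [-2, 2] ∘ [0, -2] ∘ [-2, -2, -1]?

Reconstruct entrywise from the claimed factors. For example, T[2,2,3] = 4 and Σₗ aₗ[2]bₗ[2]cₗ[3] = (2)·(0)·(2) + (0)·(0)·(-1) + (2)·(-2)·(-1) = 4; checking all 12 entries, every one matches. The claim holds.

Yes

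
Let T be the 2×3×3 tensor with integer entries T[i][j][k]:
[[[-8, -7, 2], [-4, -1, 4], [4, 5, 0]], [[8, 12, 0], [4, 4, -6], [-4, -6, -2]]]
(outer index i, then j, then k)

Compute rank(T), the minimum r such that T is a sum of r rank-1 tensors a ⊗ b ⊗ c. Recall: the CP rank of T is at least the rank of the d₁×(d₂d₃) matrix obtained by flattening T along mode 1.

Lower bound: in the mode-3 unfolding of T (rows indexed by k, columns by (i,j)) the 3×3 minor on rows k ∈ {0, 1, 2}, columns (i,j) ∈ {(0,0), (0,1), (0,2)} is det [[-8, -4, 4], [-7, -1, 5], [2, 4, 0]] = 16 ≠ 0, so that unfolding has rank ≥ 3 and hence rank(T) ≥ 3 (CP rank is at least every unfolding rank, though it can be larger).
Upper bound: T is a sum of 3 rank-1 terms, T = (1, -2) ⊗ (1, -1, -1) ⊗ (0, -1, -2) + (1, -1) ⊗ (2, 1, -1) ⊗ (-4, -4, 2) + (1, 1) ⊗ (1, 1, 0) ⊗ (0, 2, 0) (one valid choice — decompositions are not unique — normalised so each a, b is primitive with positive first nonzero entry; check it by expanding all entries), so rank(T) ≤ 3.
These bounds meet, so rank(T) = 3.

3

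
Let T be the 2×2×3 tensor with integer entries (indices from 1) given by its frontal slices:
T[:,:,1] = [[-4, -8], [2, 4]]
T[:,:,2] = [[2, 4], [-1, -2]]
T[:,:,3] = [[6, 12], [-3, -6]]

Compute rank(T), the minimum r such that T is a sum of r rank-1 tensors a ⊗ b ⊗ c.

Lower bound: T ≠ 0 (e.g. T[1,1,1] = -4), so rank(T) ≥ 1.
Upper bound: if T = a ⊗ b ⊗ c then every fibre of T is a multiple of the corresponding factor, so read the factors off the fibres through the nonzero entry T[1,1,1] = -4.
The mode-1 fibre T[:,1,1] = [-4, 2] gives a = [2, -1] (primitive direction); the mode-2 fibre T[1,:,1] = [-4, -8] gives b = [1, 2]; then c[k] = T[1,1,k] / (a[1]·b[1]) = [-4, 2, 6] / 2 = [-2, 1, 3].
Expanding [2, -1] ⊗ [1, 2] ⊗ [-2, 1, 3] reproduces all 12 entries of T, so T = [2, -1] ⊗ [1, 2] ⊗ [-2, 1, 3] and rank(T) ≤ 1.
These bounds meet, so rank(T) = 1.

1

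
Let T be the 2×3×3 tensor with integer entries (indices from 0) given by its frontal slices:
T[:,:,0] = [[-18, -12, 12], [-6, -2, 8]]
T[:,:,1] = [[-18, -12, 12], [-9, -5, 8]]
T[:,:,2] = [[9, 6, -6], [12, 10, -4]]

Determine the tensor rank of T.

2

Lower bound: the mode-2 unfolding of T (rows indexed by j, columns by (i,k) = (0,0), (0,1), (0,2), (1,0), (1,1), (1,2)) is [[-18, -18, 9, -6, -9, 12], [-12, -12, 6, -2, -5, 10], [12, 12, -6, 8, 8, -4]].
There the 2×2 minor on rows j ∈ {0, 1}, columns (i,k) ∈ {(0,0), (1,0)} is det [[-18, -6], [-12, -2]] = -36 ≠ 0, so this unfolding has rank ≥ 2; CP rank is at least every unfolding rank, so rank(T) ≥ 2. (Unfolding ranks only ever bound the CP rank from below — rank(T) can be strictly larger than all of them — so the matching upper bound has to come from an explicit 2-term decomposition.)
Upper bound — finding two terms. Write S_k = T[:,:,k] for the frontal slices: S₀ = [[-18, -12, 12], [-6, -2, 8]], S₁ = [[-18, -12, 12], [-9, -5, 8]], S₂ = [[9, 6, -6], [12, 10, -4]].
If T = a₁ ⊗ b₁ ⊗ c₁ + a₂ ⊗ b₂ ⊗ c₂ then each S_k = c₁[k]·a₁b₁ᵀ + c₂[k]·a₂b₂ᵀ. S₀ and S₁ are linearly independent, so a₁b₁ᵀ and a₂b₂ᵀ must span the same plane of matrices: they are the rank-1 matrices of the form x·S₀ + y·S₁.
The 2×2 minor of x·S₀ + y·S₁ on rows {0,1}, columns {0,1} is −36·x² − 54·xy − 18·y² = (-18)·(x + y)(2·x + y), vanishing at (x:y) = (1:-1) and (1:-2).
M₁ = S₀ − S₁ = [[0, 0, 0], [3, 3, 0]] = 3·(0, 1)(1, 1, 0)ᵀ and M₂ = S₀ − 2·S₁ = [[18, 12, -12], [12, 8, -8]] = 2·(3, 2)(3, 2, -2)ᵀ, so take a₁ = (0, 1), b₁ = (1, 1, 0), a₂ = (3, 2), b₂ = (3, 2, -2).
Each slice is an integer combination of E₁ = a₁b₁ᵀ and E₂ = a₂b₂ᵀ: S₀ = 6·E₁ − 2·E₂, S₁ = 3·E₁ − 2·E₂, S₂ = 6·E₁ + E₂; reading off coefficients, c₁ = (6, 3, 6) and c₂ = (-2, -2, 1).
Hence T = (0, 1) ⊗ (1, 1, 0) ⊗ (6, 3, 6) + (3, 2) ⊗ (3, 2, -2) ⊗ (-2, -2, 1), so rank(T) ≤ 2.
These bounds meet, so rank(T) = 2.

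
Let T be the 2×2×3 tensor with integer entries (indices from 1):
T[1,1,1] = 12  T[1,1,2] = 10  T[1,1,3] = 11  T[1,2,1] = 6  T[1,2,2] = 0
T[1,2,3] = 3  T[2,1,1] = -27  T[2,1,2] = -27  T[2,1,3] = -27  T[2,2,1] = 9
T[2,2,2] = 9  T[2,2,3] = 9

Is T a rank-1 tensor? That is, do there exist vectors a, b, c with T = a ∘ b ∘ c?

No

The mode-2 unfolding of T (rows indexed by j, columns by (i,k) = (1,1), (1,2), (1,3), (2,1), (2,2), (2,3)) is [[12, 10, 11, -27, -27, -27], [6, 0, 3, 9, 9, 9]].
There the 2×2 minor on rows j ∈ {1, 2}, columns (i,k) ∈ {(1,1), (1,2)} is det [[12, 10], [6, 0]] = -60 ≠ 0, so this unfolding has rank ≥ 2; CP rank is at least every unfolding rank, so rank(T) ≥ 2.
In particular rank(T) ≥ 2 > 1, so T is not rank-1.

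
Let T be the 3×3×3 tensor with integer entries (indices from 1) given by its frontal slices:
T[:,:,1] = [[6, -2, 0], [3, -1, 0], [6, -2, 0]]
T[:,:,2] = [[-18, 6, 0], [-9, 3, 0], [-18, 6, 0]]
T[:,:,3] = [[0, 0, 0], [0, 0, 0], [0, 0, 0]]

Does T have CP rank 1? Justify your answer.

If T = a ⊗ b ⊗ c then every fibre of T is a multiple of the corresponding factor, so read the factors off the fibres through the nonzero entry T[1,1,1] = 6.
The mode-1 fibre T[:,1,1] = [6, 3, 6] gives a = (2, 1, 2) (primitive direction); the mode-2 fibre T[1,:,1] = [6, -2, 0] gives b = (3, -1, 0); then c[k] = T[1,1,k] / (a[1]·b[1]) = [6, -18, 0] / 6 = (1, -3, 0).
Expanding (2, 1, 2) ⊗ (3, -1, 0) ⊗ (1, -3, 0) reproduces all 27 entries of T, so T = (2, 1, 2) ⊗ (3, -1, 0) ⊗ (1, -3, 0) and rank(T) ≤ 1.
Equivalently every frontal slice T[:,:,k] is c[k] times the rank-1 matrix (2, 1, 2) ⊗ (3, -1, 0). So T has rank 1 (it is nonzero).

Yes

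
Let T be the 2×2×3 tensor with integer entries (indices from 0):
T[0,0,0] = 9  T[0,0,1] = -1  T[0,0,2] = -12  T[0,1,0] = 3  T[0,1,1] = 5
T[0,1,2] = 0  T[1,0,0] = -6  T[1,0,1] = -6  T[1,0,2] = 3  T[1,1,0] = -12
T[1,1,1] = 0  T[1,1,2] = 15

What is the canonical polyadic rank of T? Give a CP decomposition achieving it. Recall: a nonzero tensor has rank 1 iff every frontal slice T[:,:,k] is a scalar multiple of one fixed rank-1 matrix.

rank(T) = 2

Lower bound: in the mode-1 unfolding of T (rows indexed by i, columns by (j,k)) the 2×2 minor on rows i ∈ {0, 1}, columns (j,k) ∈ {(0,0), (0,1)} is det [[9, -1], [-6, -6]] = -60 ≠ 0, so that unfolding has rank ≥ 2 and hence rank(T) ≥ 2 (CP rank is at least every unfolding rank, though it can be larger).
Upper bound: with S_k = T[:,:,k], the two rank-1 terms a₁b₁ᵀ, a₂b₂ᵀ are the rank-1 members of the pencil x·S₀ + y·S₁.
det(x·S₀ + y·S₁) is −90·x² + 60·xy + 30·y² = (-30)·(x − y)(3·x + y), vanishing at (x:y) = (1:1) and (1:-3).
M₁ = S₀ + S₁ = [[8, 8], [-12, -12]] = 4·[2, -3][1, 1]ᵀ and M₂ = S₀ − 3·S₁ = [[12, -12], [12, -12]] = 12·[1, 1][1, -1]ᵀ, so take a₁ = [2, -3], b₁ = [1, 1], a₂ = [1, 1], b₂ = [1, -1].
Each slice is an integer combination of E₁ = a₁b₁ᵀ and E₂ = a₂b₂ᵀ: S₀ = 3·E₁ + 3·E₂, S₁ = E₁ − 3·E₂, S₂ = −3·E₁ − 6·E₂; reading off coefficients, c₁ = [3, 1, -3] and c₂ = [3, -3, -6].
Hence T = [2, -3] (x) [1, 1] (x) [3, 1, -3] + [1, 1] (x) [1, -1] (x) [3, -3, -6], so rank(T) ≤ 2.
These bounds meet, so rank(T) = 2.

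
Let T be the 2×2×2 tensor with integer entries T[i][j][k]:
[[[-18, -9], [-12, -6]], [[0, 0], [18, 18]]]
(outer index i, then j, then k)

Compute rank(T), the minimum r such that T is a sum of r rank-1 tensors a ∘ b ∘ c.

Lower bound: the mode-1 unfolding of T (rows indexed by i, columns by (j,k) = (0,0), (0,1), (1,0), (1,1)) is [[-18, -9, -12, -6], [0, 0, 18, 18]].
There the 2×2 minor on rows i ∈ {0, 1}, columns (j,k) ∈ {(0,0), (1,0)} is det [[-18, -12], [0, 18]] = -324 ≠ 0, so this unfolding has rank ≥ 2; CP rank is at least every unfolding rank, so rank(T) ≥ 2. (This is only a lower bound: in general the CP rank may exceed every unfolding rank, so we still need to exhibit 2 rank-1 terms summing to T.)
Upper bound — finding two terms. Write S_k = T[:,:,k] for the frontal slices: S₀ = [[-18, -12], [0, 18]], S₁ = [[-9, -6], [0, 18]].
If T = a₁ ∘ b₁ ∘ c₁ + a₂ ∘ b₂ ∘ c₂ then each S_k = c₁[k]·a₁b₁ᵀ + c₂[k]·a₂b₂ᵀ. S₀ and S₁ are linearly independent, so a₁b₁ᵀ and a₂b₂ᵀ must span the same plane of matrices: they are the rank-1 matrices of the form x·S₀ + y·S₁.
det(x·S₀ + y·S₁) is −324·x² − 486·xy − 162·y² = (-162)·(x + y)(2·x + y), vanishing at (x:y) = (1:-1) and (1:-2).
M₁ = S₀ − S₁ = [[-9, -6], [0, 0]] = (-3)·[1, 0][3, 2]ᵀ and M₂ = S₀ − 2·S₁ = [[0, 0], [0, -18]] = (-18)·[0, 1][0, 1]ᵀ, so take a₁ = [1, 0], b₁ = [3, 2], a₂ = [0, 1], b₂ = [0, 1].
Each slice is an integer combination of E₁ = a₁b₁ᵀ and E₂ = a₂b₂ᵀ: S₀ = −6·E₁ + 18·E₂, S₁ = −3·E₁ + 18·E₂; reading off coefficients, c₁ = [-6, -3] and c₂ = [18, 18].
Hence T = [1, 0] ∘ [3, 2] ∘ [-6, -3] + [0, 1] ∘ [0, 1] ∘ [18, 18], so rank(T) ≤ 2.
These bounds meet, so rank(T) = 2.

2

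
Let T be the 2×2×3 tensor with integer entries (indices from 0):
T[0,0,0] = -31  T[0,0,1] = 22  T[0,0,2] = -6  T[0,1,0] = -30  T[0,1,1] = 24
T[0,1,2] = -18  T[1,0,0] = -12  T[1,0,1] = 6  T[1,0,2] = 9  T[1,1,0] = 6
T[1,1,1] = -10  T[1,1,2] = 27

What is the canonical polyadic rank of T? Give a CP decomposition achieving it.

Lower bound: in the mode-2 unfolding of T (rows indexed by j, columns by (i,k)) the 2×2 minor on rows j ∈ {0, 1}, columns (i,k) ∈ {(0,0), (0,1)} is det [[-31, 22], [-30, 24]] = -84 ≠ 0, so that unfolding has rank ≥ 2 and hence rank(T) ≥ 2 (CP rank is at least every unfolding rank, though it can be larger).
Upper bound: with S_k = T[:,:,k], the two rank-1 terms a₁b₁ᵀ, a₂b₂ᵀ are the rank-1 members of the pencil x·S₀ + y·S₁.
det(x·S₀ + y·S₁) is −546·x² + 910·xy − 364·y² = (-182)·(3·x − 2·y)(x − y), vanishing at (x:y) = (2:3) and (1:1).
M₁ = 2·S₀ + 3·S₁ = [[4, 12], [-6, -18]] = 2·(2, -3)(1, 3)ᵀ and M₂ = S₀ + S₁ = [[-9, -6], [-6, -4]] = −(3, 2)(3, 2)ᵀ, so take a₁ = (2, -3), b₁ = (1, 3), a₂ = (3, 2), b₂ = (3, 2).
Each slice is an integer combination of E₁ = a₁b₁ᵀ and E₂ = a₂b₂ᵀ: S₀ = −2·E₁ − 3·E₂, S₁ = 2·E₁ + 2·E₂, S₂ = −3·E₁; reading off coefficients, c₁ = (-2, 2, -3) and c₂ = (-3, 2, 0).
Hence T = (2, -3) ⊗ (1, 3) ⊗ (-2, 2, -3) + (3, 2) ⊗ (3, 2) ⊗ (-3, 2, 0), so rank(T) ≤ 2.
These bounds meet, so rank(T) = 2.

rank(T) = 2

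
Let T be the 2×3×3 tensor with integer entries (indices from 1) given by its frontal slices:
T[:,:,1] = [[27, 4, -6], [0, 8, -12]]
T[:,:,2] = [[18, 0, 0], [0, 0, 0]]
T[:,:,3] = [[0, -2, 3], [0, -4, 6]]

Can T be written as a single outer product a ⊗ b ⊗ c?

No

The mode-1 unfolding of T (rows indexed by i, columns by (j,k) = (1,1), (1,2), (1,3), (2,1), (2,2), (2,3), (3,1), (3,2), (3,3)) is [[27, 18, 0, 4, 0, -2, -6, 0, 3], [0, 0, 0, 8, 0, -4, -12, 0, 6]].
There the 2×2 minor on rows i ∈ {1, 2}, columns (j,k) ∈ {(1,1), (2,1)} is det [[27, 4], [0, 8]] = 216 ≠ 0, so this unfolding has rank ≥ 2; CP rank is at least every unfolding rank, so rank(T) ≥ 2.
In particular rank(T) ≥ 2 > 1, so T is not rank-1.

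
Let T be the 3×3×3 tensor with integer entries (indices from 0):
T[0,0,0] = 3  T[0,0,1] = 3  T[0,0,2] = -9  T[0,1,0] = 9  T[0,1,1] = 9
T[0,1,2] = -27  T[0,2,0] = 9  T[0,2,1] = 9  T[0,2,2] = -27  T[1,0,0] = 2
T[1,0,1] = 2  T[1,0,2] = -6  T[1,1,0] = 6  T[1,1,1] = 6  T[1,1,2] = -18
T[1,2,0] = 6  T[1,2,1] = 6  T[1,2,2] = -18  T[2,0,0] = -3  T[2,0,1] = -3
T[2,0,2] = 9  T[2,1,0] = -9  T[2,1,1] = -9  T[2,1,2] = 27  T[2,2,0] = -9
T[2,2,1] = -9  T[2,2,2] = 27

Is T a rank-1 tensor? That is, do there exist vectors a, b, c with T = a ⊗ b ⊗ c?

If T = a ⊗ b ⊗ c then every fibre of T is a multiple of the corresponding factor, so read the factors off the fibres through the nonzero entry T[0,0,0] = 3.
The mode-1 fibre T[:,0,0] = [3, 2, -3] gives a = [3, 2, -3] (primitive direction); the mode-2 fibre T[0,:,0] = [3, 9, 9] gives b = [1, 3, 3]; then c[k] = T[0,0,k] / (a[0]·b[0]) = [3, 3, -9] / 3 = [1, 1, -3].
Expanding [3, 2, -3] ⊗ [1, 3, 3] ⊗ [1, 1, -3] reproduces all 27 entries of T, so T = [3, 2, -3] ⊗ [1, 3, 3] ⊗ [1, 1, -3] and rank(T) ≤ 1.
Equivalently every frontal slice T[:,:,k] is c[k] times the rank-1 matrix [3, 2, -3] ⊗ [1, 3, 3]. So T has rank 1 (it is nonzero).

Yes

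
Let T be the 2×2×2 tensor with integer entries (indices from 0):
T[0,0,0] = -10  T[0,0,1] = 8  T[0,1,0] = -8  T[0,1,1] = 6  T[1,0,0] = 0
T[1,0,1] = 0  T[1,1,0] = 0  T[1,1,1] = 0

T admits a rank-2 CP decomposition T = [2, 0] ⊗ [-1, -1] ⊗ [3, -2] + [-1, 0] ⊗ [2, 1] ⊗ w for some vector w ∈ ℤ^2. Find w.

w = [2, -2]

Subtract the known terms from T to get the rank-1 residual R = [-1, 0] ⊗ [2, 1] ⊗ w, so R[i,j,k] = a[i]·b[j]·w[k]. Pick indices with nonzero a[0]·b[0] = (-1)·(2) = -2. Only the fibre through (0,0,·) is needed: R[0,0,:] = T[0,0,:] − Σₗ aₗ[0]bₗ[0]cₗ = [-10, 8] − (2)·(-1)·[3, -2] = [-4, 4]. Then w[k] = R[0,0,k] / -2 for each k, giving w = [-4, 4] / -2 = [2, -2].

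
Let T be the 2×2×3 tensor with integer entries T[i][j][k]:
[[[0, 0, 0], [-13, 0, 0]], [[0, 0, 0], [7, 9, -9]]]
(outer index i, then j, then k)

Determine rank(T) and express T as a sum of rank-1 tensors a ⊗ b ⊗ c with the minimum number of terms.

Lower bound: in the mode-3 unfolding of T (rows indexed by k, columns by (i,j)) the 2×2 minor on rows k ∈ {0, 1}, columns (i,j) ∈ {(0,1), (1,1)} is det [[-13, 7], [0, 9]] = -117 ≠ 0, so that unfolding has rank ≥ 2 and hence rank(T) ≥ 2 (CP rank is at least every unfolding rank, though it can be larger).
Upper bound: T[:,j,:] = b[j]·M for every slice, with b = (0, 1) and M = [[-13, 0, 0], [7, 9, -9]] (rows i, columns k).
Splitting M by its rows (i = 0, 1), M = (1, 0)(-13, 0, 0)ᵀ + (0, 1)(7, 9, -9)ᵀ.
Hence T = (1, 0) ⊗ (0, 1) ⊗ (-13, 0, 0) + (0, 1) ⊗ (0, 1) ⊗ (7, 9, -9), so rank(T) ≤ 2.
These bounds meet, so rank(T) = 2.

rank(T) = 2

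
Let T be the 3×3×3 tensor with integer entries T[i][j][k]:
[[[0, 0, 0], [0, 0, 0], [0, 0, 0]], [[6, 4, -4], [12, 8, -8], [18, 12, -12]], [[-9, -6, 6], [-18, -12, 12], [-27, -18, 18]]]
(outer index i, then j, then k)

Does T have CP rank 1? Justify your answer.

If T = a ⊗ b ⊗ c then every fibre of T is a multiple of the corresponding factor, so read the factors off the fibres through the nonzero entry T[1,0,0] = 6.
The mode-1 fibre T[:,0,0] = [0, 6, -9] gives a = [0, 2, -3] (primitive direction); the mode-2 fibre T[1,:,0] = [6, 12, 18] gives b = [1, 2, 3]; then c[k] = T[1,0,k] / (a[1]·b[0]) = [6, 4, -4] / 2 = [3, 2, -2].
Expanding [0, 2, -3] ⊗ [1, 2, 3] ⊗ [3, 2, -2] reproduces all 27 entries of T, so T = [0, 2, -3] ⊗ [1, 2, 3] ⊗ [3, 2, -2] and rank(T) ≤ 1.
Equivalently every frontal slice T[:,:,k] is c[k] times the rank-1 matrix [0, 2, -3] ⊗ [1, 2, 3]. So T has rank 1 (it is nonzero).

Yes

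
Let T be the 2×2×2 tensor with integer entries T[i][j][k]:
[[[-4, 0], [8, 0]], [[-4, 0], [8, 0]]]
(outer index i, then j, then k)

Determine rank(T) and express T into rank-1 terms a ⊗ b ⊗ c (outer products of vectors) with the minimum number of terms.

rank(T) = 1

Lower bound: T ≠ 0 (e.g. T[0,0,0] = -4), so rank(T) ≥ 1.
Upper bound: if T = a ⊗ b ⊗ c then every fibre of T is a multiple of the corresponding factor, so read the factors off the fibres through the nonzero entry T[0,0,0] = -4.
The mode-1 fibre T[:,0,0] = [-4, -4] gives a = (1, 1) (primitive direction); the mode-2 fibre T[0,:,0] = [-4, 8] gives b = (1, -2); then c[k] = T[0,0,k] / (a[0]·b[0]) = [-4, 0] / 1 = (-4, 0).
Expanding (1, 1) ⊗ (1, -2) ⊗ (-4, 0) reproduces all 8 entries of T, so T = (1, 1) ⊗ (1, -2) ⊗ (-4, 0) and rank(T) ≤ 1.
These bounds meet, so rank(T) = 1.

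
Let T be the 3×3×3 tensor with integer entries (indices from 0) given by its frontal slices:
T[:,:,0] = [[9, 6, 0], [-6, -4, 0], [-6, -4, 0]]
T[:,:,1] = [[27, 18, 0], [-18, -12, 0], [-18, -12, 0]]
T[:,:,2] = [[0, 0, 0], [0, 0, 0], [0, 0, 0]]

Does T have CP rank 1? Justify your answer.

Yes

If T = a (x) b (x) c then every fibre of T is a multiple of the corresponding factor, so read the factors off the fibres through the nonzero entry T[0,0,0] = 9.
The mode-1 fibre T[:,0,0] = [9, -6, -6] gives a = [3, -2, -2] (primitive direction); the mode-2 fibre T[0,:,0] = [9, 6, 0] gives b = [3, 2, 0]; then c[k] = T[0,0,k] / (a[0]·b[0]) = [9, 27, 0] / 9 = [1, 3, 0].
Expanding [3, -2, -2] (x) [3, 2, 0] (x) [1, 3, 0] reproduces all 27 entries of T, so T = [3, -2, -2] (x) [3, 2, 0] (x) [1, 3, 0] and rank(T) ≤ 1.
Equivalently every frontal slice T[:,:,k] is c[k] times the rank-1 matrix [3, -2, -2] (x) [3, 2, 0]. So T has rank 1 (it is nonzero).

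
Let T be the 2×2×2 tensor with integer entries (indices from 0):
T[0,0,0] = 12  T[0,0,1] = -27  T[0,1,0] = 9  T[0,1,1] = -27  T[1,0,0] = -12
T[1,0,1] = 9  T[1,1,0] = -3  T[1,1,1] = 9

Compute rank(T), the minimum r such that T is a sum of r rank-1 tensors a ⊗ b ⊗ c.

Lower bound: the mode-2 unfolding of T (rows indexed by j, columns by (i,k) = (0,0), (0,1), (1,0), (1,1)) is [[12, -27, -12, 9], [9, -27, -3, 9]].
There the 2×2 minor on rows j ∈ {0, 1}, columns (i,k) ∈ {(0,0), (0,1)} is det [[12, -27], [9, -27]] = -81 ≠ 0, so this unfolding has rank ≥ 2; CP rank is at least every unfolding rank, so rank(T) ≥ 2. (This is only a lower bound: in general the CP rank may exceed every unfolding rank, so we still need to exhibit 2 rank-1 terms summing to T.)
Upper bound — finding two terms. Write S_k = T[:,:,k] for the frontal slices: S₀ = [[12, 9], [-12, -3]], S₁ = [[-27, -27], [9, 9]].
If T = a₁ ⊗ b₁ ⊗ c₁ + a₂ ⊗ b₂ ⊗ c₂ then each S_k = c₁[k]·a₁b₁ᵀ + c₂[k]·a₂b₂ᵀ. S₀ and S₁ are linearly independent, so a₁b₁ᵀ and a₂b₂ᵀ must span the same plane of matrices: they are the rank-1 matrices of the form x·S₀ + y·S₁.
det(x·S₀ + y·S₁) is 72·x² − 216·xy = 72·(x − 3·y)(x), vanishing at (x:y) = (3:1) and (0:1).
M₁ = 3·S₀ + S₁ = [[9, 0], [-27, 0]] = 9·[1, -3][1, 0]ᵀ and M₂ = S₁ = [[-27, -27], [9, 9]] = (-9)·[3, -1][1, 1]ᵀ, so take a₁ = [1, -3], b₁ = [1, 0], a₂ = [3, -1], b₂ = [1, 1].
Each slice is an integer combination of E₁ = a₁b₁ᵀ and E₂ = a₂b₂ᵀ: S₀ = 3·E₁ + 3·E₂, S₁ = −9·E₂; reading off coefficients, c₁ = [3, 0] and c₂ = [3, -9].
Hence T = [1, -3] ⊗ [1, 0] ⊗ [3, 0] + [3, -1] ⊗ [1, 1] ⊗ [3, -9], so rank(T) ≤ 2.
These bounds meet, so rank(T) = 2.

2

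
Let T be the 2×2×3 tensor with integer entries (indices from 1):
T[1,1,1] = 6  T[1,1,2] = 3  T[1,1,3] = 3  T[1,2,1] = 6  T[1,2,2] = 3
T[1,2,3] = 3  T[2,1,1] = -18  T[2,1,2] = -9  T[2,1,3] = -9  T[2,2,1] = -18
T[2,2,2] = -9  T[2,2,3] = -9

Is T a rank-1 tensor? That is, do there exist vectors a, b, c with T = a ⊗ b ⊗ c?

Yes

The mode-1 fibre T[:,1,1] = [6, -18] gives a = [1, -3] (primitive direction); the mode-2 fibre T[1,:,1] = [6, 6] gives b = [1, 1]; then c[k] = T[1,1,k] / (a[1]·b[1]) = [6, 3, 3] / 1 = [6, 3, 3].
Expanding [1, -3] ⊗ [1, 1] ⊗ [6, 3, 3] reproduces all 12 entries of T, so T = [1, -3] ⊗ [1, 1] ⊗ [6, 3, 3] and rank(T) ≤ 1.
Equivalently every frontal slice T[:,:,k] is c[k] times the rank-1 matrix [1, -3] ⊗ [1, 1]. So T has rank 1 (it is nonzero).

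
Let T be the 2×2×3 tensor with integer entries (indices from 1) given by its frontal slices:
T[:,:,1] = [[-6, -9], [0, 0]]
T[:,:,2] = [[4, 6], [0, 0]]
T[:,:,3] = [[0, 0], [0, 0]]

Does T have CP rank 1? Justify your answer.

If T = a (x) b (x) c then every fibre of T is a multiple of the corresponding factor, so read the factors off the fibres through the nonzero entry T[1,1,1] = -6.
The mode-1 fibre T[:,1,1] = [-6, 0] gives a = [1, 0] (primitive direction); the mode-2 fibre T[1,:,1] = [-6, -9] gives b = [2, 3]; then c[k] = T[1,1,k] / (a[1]·b[1]) = [-6, 4, 0] / 2 = [-3, 2, 0].
Expanding [1, 0] (x) [2, 3] (x) [-3, 2, 0] reproduces all 12 entries of T, so T = [1, 0] (x) [2, 3] (x) [-3, 2, 0] and rank(T) ≤ 1.
Equivalently every frontal slice T[:,:,k] is c[k] times the rank-1 matrix [1, 0] (x) [2, 3]. So T has rank 1 (it is nonzero).

Yes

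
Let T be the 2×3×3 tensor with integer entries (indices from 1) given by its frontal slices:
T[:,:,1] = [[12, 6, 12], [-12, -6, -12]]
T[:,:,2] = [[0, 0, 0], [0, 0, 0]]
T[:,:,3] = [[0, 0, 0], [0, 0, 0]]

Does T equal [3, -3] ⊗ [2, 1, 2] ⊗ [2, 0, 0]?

Yes

Reconstruct entrywise from the claimed factors. For example, T[1,2,3] = 0 and Σₗ aₗ[1]bₗ[2]cₗ[3] = (3)·(1)·(0) = 0; checking all 18 entries, every one matches. The claim holds.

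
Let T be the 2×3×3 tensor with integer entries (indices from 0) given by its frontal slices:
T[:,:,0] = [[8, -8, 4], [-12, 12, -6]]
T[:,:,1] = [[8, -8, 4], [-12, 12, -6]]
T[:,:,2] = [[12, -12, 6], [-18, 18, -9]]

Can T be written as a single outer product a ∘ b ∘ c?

If T = a ∘ b ∘ c then every fibre of T is a multiple of the corresponding factor, so read the factors off the fibres through the nonzero entry T[0,0,0] = 8.
The mode-1 fibre T[:,0,0] = [8, -12] gives a = (2, -3) (primitive direction); the mode-2 fibre T[0,:,0] = [8, -8, 4] gives b = (2, -2, 1); then c[k] = T[0,0,k] / (a[0]·b[0]) = [8, 8, 12] / 4 = (2, 2, 3).
Expanding (2, -3) ∘ (2, -2, 1) ∘ (2, 2, 3) reproduces all 18 entries of T, so T = (2, -3) ∘ (2, -2, 1) ∘ (2, 2, 3) and rank(T) ≤ 1.
Equivalently every frontal slice T[:,:,k] is c[k] times the rank-1 matrix (2, -3) ∘ (2, -2, 1). So T has rank 1 (it is nonzero).

Yes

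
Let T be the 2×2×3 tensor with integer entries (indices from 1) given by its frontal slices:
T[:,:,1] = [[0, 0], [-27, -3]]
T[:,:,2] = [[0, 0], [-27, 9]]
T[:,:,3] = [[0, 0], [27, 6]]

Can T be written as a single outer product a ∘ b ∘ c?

No

The mode-3 unfolding of T (rows indexed by k, columns by (i,j) = (1,1), (1,2), (2,1), (2,2)) is [[0, 0, -27, -3], [0, 0, -27, 9], [0, 0, 27, 6]].
There the 2×2 minor on rows k ∈ {1, 2}, columns (i,j) ∈ {(2,1), (2,2)} is det [[-27, -3], [-27, 9]] = -324 ≠ 0, so this unfolding has rank ≥ 2; CP rank is at least every unfolding rank, so rank(T) ≥ 2.
In particular rank(T) ≥ 2 > 1, so T is not rank-1.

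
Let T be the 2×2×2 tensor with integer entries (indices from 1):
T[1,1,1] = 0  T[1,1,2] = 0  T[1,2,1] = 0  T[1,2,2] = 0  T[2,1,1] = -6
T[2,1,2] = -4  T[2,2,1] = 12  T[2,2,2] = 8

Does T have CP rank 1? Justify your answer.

Yes

If T = a ⊗ b ⊗ c then every fibre of T is a multiple of the corresponding factor, so read the factors off the fibres through the nonzero entry T[2,1,1] = -6.
The mode-1 fibre T[:,1,1] = [0, -6] gives a = (0, 1) (primitive direction); the mode-2 fibre T[2,:,1] = [-6, 12] gives b = (1, -2); then c[k] = T[2,1,k] / (a[2]·b[1]) = [-6, -4] / 1 = (-6, -4).
Expanding (0, 1) ⊗ (1, -2) ⊗ (-6, -4) reproduces all 8 entries of T, so T = (0, 1) ⊗ (1, -2) ⊗ (-6, -4) and rank(T) ≤ 1.
Equivalently every frontal slice T[:,:,k] is c[k] times the rank-1 matrix (0, 1) ⊗ (1, -2). So T has rank 1 (it is nonzero).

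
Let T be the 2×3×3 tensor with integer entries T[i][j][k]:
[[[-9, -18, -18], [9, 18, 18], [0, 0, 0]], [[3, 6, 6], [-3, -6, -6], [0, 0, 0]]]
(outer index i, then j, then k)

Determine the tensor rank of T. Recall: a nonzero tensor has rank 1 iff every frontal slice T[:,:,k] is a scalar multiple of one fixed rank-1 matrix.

Lower bound: T ≠ 0 (e.g. T[0,0,0] = -9), so rank(T) ≥ 1.
Upper bound: the mode-1 fibre T[:,0,0] = [-9, 3] gives a = [3, -1] (primitive direction); the mode-2 fibre T[0,:,0] = [-9, 9, 0] gives b = [1, -1, 0]; then c[k] = T[0,0,k] / (a[0]·b[0]) = [-9, -18, -18] / 3 = [-3, -6, -6].
Expanding [3, -1] (x) [1, -1, 0] (x) [-3, -6, -6] reproduces all 18 entries of T, so T = [3, -1] (x) [1, -1, 0] (x) [-3, -6, -6] and rank(T) ≤ 1.
These bounds meet, so rank(T) = 1.

1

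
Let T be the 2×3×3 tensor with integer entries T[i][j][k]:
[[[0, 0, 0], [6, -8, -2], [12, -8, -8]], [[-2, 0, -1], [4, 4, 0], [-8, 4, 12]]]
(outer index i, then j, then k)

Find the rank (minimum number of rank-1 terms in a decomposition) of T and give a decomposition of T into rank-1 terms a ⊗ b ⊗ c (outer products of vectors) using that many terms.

Lower bound: the mode-2 unfolding of T (rows indexed by j, columns by (i,k) = (0,0), (0,1), (0,2), (1,0), (1,1), (1,2)) is [[0, 0, 0, -2, 0, -1], [6, -8, -2, 4, 4, 0], [12, -8, -8, -8, 4, 12]].
There the 3×3 minor on rows j ∈ {0, 1, 2}, columns (i,k) ∈ {(0,0), (0,1), (1,0)} is det [[0, 0, -2], [6, -8, 4], [12, -8, -8]] = -96 ≠ 0, so this unfolding has rank ≥ 3; CP rank is at least every unfolding rank, so rank(T) ≥ 3. (This is only a lower bound: in general the CP rank may exceed every unfolding rank, so we still need to exhibit 3 rank-1 terms summing to T.)
Upper bound: T is a sum of 3 rank-1 terms, T = (0, 1) ⊗ (1, -2, -2) ⊗ (-2, 0, -1) + (1, -2) ⊗ (0, 1, -2) ⊗ (-2, 0, 2) + (2, -1) ⊗ (0, 1, 1) ⊗ (4, -4, -2) (written with every a and b primitive with positive leading entry and the scale carried by c; CP decompositions are not unique, and this one is verified by expanding entrywise), so rank(T) ≤ 3.
These bounds meet, so rank(T) = 3.

rank(T) = 3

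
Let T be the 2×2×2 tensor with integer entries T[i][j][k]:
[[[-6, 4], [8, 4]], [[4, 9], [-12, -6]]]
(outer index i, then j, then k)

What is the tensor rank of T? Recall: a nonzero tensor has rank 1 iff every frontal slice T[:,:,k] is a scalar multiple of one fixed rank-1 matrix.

Lower bound: in the mode-1 unfolding of T (rows indexed by i, columns by (j,k)) the 2×2 minor on rows i ∈ {0, 1}, columns (j,k) ∈ {(0,0), (0,1)} is det [[-6, 4], [4, 9]] = -70 ≠ 0, so that unfolding has rank ≥ 2 and hence rank(T) ≥ 2 (CP rank is at least every unfolding rank, though it can be larger).
Upper bound: with S_k = T[:,:,k], the two rank-1 terms a₁b₁ᵀ, a₂b₂ᵀ are the rank-1 members of the pencil x·S₀ + y·S₁.
det(x·S₀ + y·S₁) is 40·x² − 100·xy − 60·y² = 20·(x − 3·y)(2·x + y), vanishing at (x:y) = (3:1) and (1:-2).
M₁ = 3·S₀ + S₁ = [[-14, 28], [21, -42]] = (-7)·[2, -3][1, -2]ᵀ and M₂ = S₀ − 2·S₁ = [[-14, 0], [-14, 0]] = (-14)·[1, 1][1, 0]ᵀ, so take a₁ = [2, -3], b₁ = [1, -2], a₂ = [1, 1], b₂ = [1, 0].
Each slice is an integer combination of E₁ = a₁b₁ᵀ and E₂ = a₂b₂ᵀ: S₀ = −2·E₁ − 2·E₂, S₁ = −E₁ + 6·E₂; reading off coefficients, c₁ = [-2, -1] and c₂ = [-2, 6].
Hence T = [2, -3] ∘ [1, -2] ∘ [-2, -1] + [1, 1] ∘ [1, 0] ∘ [-2, 6], so rank(T) ≤ 2.
These bounds meet, so rank(T) = 2.

2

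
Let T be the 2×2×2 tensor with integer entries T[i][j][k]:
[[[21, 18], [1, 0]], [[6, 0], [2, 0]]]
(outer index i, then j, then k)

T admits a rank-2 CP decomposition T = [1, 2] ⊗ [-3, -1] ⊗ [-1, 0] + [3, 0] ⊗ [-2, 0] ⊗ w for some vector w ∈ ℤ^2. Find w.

w = [-3, -3]

Subtract the known terms from T to get the rank-1 residual R = [3, 0] ⊗ [-2, 0] ⊗ w, so R[i,j,k] = a[i]·b[j]·w[k]. Pick indices with nonzero a[0]·b[0] = (3)·(-2) = -6. Only the fibre through (0,0,·) is needed: R[0,0,:] = T[0,0,:] − Σₗ aₗ[0]bₗ[0]cₗ = [21, 18] − (1)·(-3)·[-1, 0] = [18, 18]. Then w[k] = R[0,0,k] / -6 for each k, giving w = [18, 18] / -6 = [-3, -3].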